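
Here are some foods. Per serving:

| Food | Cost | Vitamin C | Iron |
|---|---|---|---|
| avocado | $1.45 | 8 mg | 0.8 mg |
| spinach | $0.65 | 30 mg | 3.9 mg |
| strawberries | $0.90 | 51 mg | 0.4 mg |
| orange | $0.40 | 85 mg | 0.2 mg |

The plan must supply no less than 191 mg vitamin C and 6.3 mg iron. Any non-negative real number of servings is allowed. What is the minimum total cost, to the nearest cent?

With two linear requirements the optimum uses one or two foods; enumerate the corners.
avocado only: max(191/8, 6.3/0.8) = 23.88 servings → $34.62.
spinach only: max(191/30, 6.3/3.9) = 6.367 servings → $4.14.
strawberries only: max(191/51, 6.3/0.4) = 15.75 servings → $14.18.
orange only: max(191/85, 6.3/0.2) = 31.5 servings → $12.60.
avocado + spinach: intersection lies outside the first quadrant.
avocado + strawberries with both tight: 6.513 servings and 2.723 servings → $11.90.
avocado + orange with both tight: 7.489 servings and 1.542 servings → $11.48.
spinach + strawberries with both tight: 1.31 servings and 2.974 servings → $3.53.
spinach + orange with both tight: 1.528 servings and 1.708 servings → $1.68.
strawberries + orange: intersection lies outside the first quadrant.
The minimum over all feasible corners is $1.68.

$1.68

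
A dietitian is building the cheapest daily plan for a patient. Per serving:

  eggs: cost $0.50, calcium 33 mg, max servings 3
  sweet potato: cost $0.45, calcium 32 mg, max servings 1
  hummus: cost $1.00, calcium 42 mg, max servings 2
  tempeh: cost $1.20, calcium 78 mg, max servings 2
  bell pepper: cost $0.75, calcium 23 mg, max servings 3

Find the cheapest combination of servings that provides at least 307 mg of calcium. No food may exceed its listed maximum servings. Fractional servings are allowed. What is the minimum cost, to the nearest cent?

$4.83

Cost per mg of calcium: sweet potato $0.0141, eggs $0.0152, tempeh $0.0154, hummus $0.0238, bell pepper $0.0326.
Take 1 serving of sweet potato: +32.0 mg calcium for $0.45 (total $0.45, still need 275.0 mg).
Take 3 servings of eggs: +99.0 mg calcium for $1.50 (total $1.95, still need 176.0 mg).
Take 2 servings of tempeh: +156.0 mg calcium for $2.40 (total $4.35, still need 20.0 mg).
Take 0.4762 servings of hummus: +20.0 mg calcium for $0.48 (total $4.83, still need 0.0 mg).
Greedy by cheapest-per-mg is optimal for a single linear constraint, so the minimum cost is $4.83.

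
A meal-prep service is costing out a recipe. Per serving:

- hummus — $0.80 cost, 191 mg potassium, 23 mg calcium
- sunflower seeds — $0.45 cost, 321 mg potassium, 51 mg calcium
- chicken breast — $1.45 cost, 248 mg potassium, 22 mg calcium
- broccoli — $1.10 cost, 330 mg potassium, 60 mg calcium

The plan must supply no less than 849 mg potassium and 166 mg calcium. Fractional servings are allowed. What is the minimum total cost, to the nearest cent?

$1.46

Two binding constraints pin down two serving amounts, so the optimal mix uses at most two foods. The candidates are each food alone (scaled to the tighter of potassium/calcium) and each pair with both constraints tight.
hummus only: max(849/191, 166/23) = 7.217 servings → $5.77.
sunflower seeds only: max(849/321, 166/51) = 3.255 servings → $1.46.
chicken breast only: max(849/248, 166/22) = 7.545 servings → $10.94.
broccoli only: max(849/330, 166/60) = 2.767 servings → $3.04.
hummus + sunflower seeds: intersection lies outside the first quadrant.
hummus + chicken breast: the both-tight solution has a negative serving — not a feasible corner.
hummus + broccoli: intersection lies outside the first quadrant.
sunflower seeds + chicken breast: intersection lies outside the first quadrant.
sunflower seeds + broccoli with both targets exact would need a negative amount; discard.
chicken breast + broccoli: intersection lies outside the first quadrant.
The minimum over all feasible corners is $1.46.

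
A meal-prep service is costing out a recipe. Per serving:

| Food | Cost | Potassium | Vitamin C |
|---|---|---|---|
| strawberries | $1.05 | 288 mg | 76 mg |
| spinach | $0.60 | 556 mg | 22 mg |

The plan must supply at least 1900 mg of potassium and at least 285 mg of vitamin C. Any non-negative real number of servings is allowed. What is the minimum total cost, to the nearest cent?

A basic optimal solution has at most two foods positive. Try each food alone and each pair with both targets met exactly.
strawberries only: max(1900/288, 285/76) = 6.597 servings → $6.93.
spinach only: max(1900/556, 285/22) = 12.95 servings → $7.77.
strawberries + spinach with both tight: 3.248 servings and 1.735 servings → $4.45.
Cheapest feasible corner: $4.45.

$4.45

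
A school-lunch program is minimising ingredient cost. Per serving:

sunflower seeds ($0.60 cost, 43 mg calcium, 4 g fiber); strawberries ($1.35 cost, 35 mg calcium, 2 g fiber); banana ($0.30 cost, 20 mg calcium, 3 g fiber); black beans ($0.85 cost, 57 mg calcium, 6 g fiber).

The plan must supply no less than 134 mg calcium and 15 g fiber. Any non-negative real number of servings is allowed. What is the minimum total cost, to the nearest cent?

$1.92

Check every corner: each single food scaled to meet both minima, and each pair solved so both constraints bind.
sunflower seeds only: max(134/43, 15/4) = 3.75 servings → $2.25.
strawberries only: max(134/35, 15/2) = 7.5 servings → $10.12.
banana only: max(134/20, 15/3) = 6.7 servings → $2.01.
black beans only: max(134/57, 15/6) = 2.5 servings → $2.12.
sunflower seeds + strawberries: intersection lies outside the first quadrant.
sunflower seeds + banana with both tight: 2.082 servings and 2.224 servings → $1.92.
sunflower seeds + black beans with both targets exact would need a negative amount; discard.
strawberries + banana with both tight: 1.569 servings and 3.954 servings → $3.30.
strawberries + black beans with both targets exact would need a negative amount; discard.
banana + black beans with both tight: 1 serving and 2 servings → $2.00.
Cheapest feasible corner: $1.92.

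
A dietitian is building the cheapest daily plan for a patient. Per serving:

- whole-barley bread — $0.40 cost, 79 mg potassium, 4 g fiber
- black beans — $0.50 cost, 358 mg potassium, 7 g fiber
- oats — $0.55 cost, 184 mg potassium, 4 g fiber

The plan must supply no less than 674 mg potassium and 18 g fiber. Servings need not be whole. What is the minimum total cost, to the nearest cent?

At the optimum either one food covers both requirements or two foods hit both targets exactly; no other combination can be cheaper.
whole-barley bread only: max(674/79, 18/4) = 8.532 servings → $3.41.
black beans only: max(674/358, 18/7) = 2.571 servings → $1.29.
oats only: max(674/184, 18/4) = 4.5 servings → $2.48.
whole-barley bread + black beans with both tight: 1.964 servings and 1.449 servings → $1.51.
whole-barley bread + oats with both tight: 1.467 servings and 3.033 servings → $2.25.
black beans + oats: the both-tight solution has a negative serving — not a feasible corner.
Cheapest feasible corner: $1.29.

$1.29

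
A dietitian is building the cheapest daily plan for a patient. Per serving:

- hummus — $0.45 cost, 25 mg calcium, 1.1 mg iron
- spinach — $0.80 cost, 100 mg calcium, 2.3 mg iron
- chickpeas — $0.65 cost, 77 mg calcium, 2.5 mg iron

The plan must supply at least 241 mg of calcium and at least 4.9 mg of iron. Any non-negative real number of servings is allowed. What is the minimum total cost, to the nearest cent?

This is a tiny linear program; its minimum lies at a vertex of the feasible set. List the vertices and price them.
hummus only: max(241/25, 4.9/1.1) = 9.64 servings → $4.34.
spinach only: max(241/100, 4.9/2.3) = 2.41 servings → $1.93.
chickpeas only: max(241/77, 4.9/2.5) = 3.13 servings → $2.03.
hummus + spinach: the both-tight solution has a negative serving — not a feasible corner.
hummus + chickpeas: intersection lies outside the first quadrant.
spinach + chickpeas: the both-tight solution has a negative serving — not a feasible corner.
The minimum over all feasible corners is $1.93.

$1.93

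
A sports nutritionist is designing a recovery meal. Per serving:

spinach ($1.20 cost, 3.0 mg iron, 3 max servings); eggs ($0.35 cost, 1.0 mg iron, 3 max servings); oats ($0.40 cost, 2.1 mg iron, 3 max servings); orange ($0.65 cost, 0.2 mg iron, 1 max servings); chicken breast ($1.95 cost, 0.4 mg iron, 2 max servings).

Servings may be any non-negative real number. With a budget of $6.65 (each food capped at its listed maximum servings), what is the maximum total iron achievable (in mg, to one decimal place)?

Iron per dollar: oats 5.25, eggs 2.857, spinach 2.5, orange 0.3077, chicken breast 0.2051.
Take 3 servings of oats: spends $1.20, +6.3 mg iron (running total 6.3 mg).
Take 3 servings of eggs: spends $1.05, +3.0 mg iron (running total 9.3 mg).
Take 3 servings of spinach: spends $3.60, +9.0 mg iron (running total 18.3 mg).
Take 1 serving of orange: spends $0.65, +0.2 mg iron (running total 18.5 mg).
Take 0.07692 servings of chicken breast: spends $0.15, +0.0 mg iron (running total 18.5 mg).
Filling greedily by iron-per-dollar is optimal for one linear limit, giving 18.5 mg.

18.5 mg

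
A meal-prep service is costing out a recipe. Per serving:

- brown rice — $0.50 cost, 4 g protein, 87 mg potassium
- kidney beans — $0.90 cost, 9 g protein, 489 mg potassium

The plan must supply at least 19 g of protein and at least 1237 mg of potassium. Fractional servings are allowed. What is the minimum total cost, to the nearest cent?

$2.28

For a min-cost LP with two ≥-constraints, a basic feasible solution has at most two positive variables.
brown rice only: max(19/4, 1237/87) = 14.22 servings → $7.11.
kidney beans only: max(19/9, 1237/489) = 2.53 servings → $2.28.
brown rice + kidney beans: intersection lies outside the first quadrant.
Cheapest feasible corner: $2.28.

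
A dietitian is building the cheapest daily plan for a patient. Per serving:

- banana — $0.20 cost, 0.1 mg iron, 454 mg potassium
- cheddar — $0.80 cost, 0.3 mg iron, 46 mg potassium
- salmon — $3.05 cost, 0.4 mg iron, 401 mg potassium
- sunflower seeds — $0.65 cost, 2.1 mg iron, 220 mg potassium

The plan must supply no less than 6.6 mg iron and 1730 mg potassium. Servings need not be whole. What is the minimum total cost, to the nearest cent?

The cheapest plan sits at a corner of the feasible region — with two constraints it uses at most two foods.
banana only: max(6.6/0.1, 1730/454) = 66 servings → $13.20.
cheddar only: max(6.6/0.3, 1730/46) = 37.61 servings → $30.09.
salmon only: max(6.6/0.4, 1730/401) = 16.5 servings → $50.33.
sunflower seeds only: max(6.6/2.1, 1730/220) = 7.864 servings → $5.11.
banana + cheddar with both tight: 1.637 servings and 21.45 servings → $17.49.
banana + salmon: the both-tight solution has a negative serving — not a feasible corner.
banana + sunflower seeds with both tight: 2.342 servings and 3.031 servings → $2.44.
cheddar + salmon with both tight: 19.18 servings and 2.114 servings → $21.79.
cheddar + sunflower seeds: intersection lies outside the first quadrant.
salmon + sunflower seeds with both tight: 2.892 servings and 2.592 servings → $10.51.
So the least-cost plan costs $2.44.

$2.44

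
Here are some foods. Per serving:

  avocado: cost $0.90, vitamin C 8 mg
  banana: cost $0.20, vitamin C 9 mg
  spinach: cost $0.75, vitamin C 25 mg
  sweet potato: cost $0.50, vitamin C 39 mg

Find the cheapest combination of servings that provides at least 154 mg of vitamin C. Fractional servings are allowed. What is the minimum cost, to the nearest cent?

Cost per mg of vitamin C: sweet potato $0.0128, banana $0.0222, spinach $0.0300, avocado $0.1125.
With no serving limits, use only sweet potato: 154 mg / 39 mg = 3.949 servings × $0.50 = $1.97.

$1.97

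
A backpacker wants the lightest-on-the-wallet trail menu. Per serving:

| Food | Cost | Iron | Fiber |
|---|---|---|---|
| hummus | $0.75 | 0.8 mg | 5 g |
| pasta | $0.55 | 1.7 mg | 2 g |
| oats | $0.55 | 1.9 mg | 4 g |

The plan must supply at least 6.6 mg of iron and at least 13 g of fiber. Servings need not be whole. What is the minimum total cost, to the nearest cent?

$1.91

For a min-cost LP with two ≥-constraints, a basic feasible solution has at most two positive variables.
hummus only: max(6.6/0.8, 13/5) = 8.25 servings → $6.19.
pasta only: max(6.6/1.7, 13/2) = 6.5 servings → $3.58.
oats only: max(6.6/1.9, 13/4) = 3.474 servings → $1.91.
hummus + pasta with both tight: 1.29 servings and 3.275 servings → $2.77.
hummus + oats: the both-tight solution has a negative serving — not a feasible corner.
pasta + oats with both tight: 0.5667 servings and 2.967 servings → $1.94.
Cheapest feasible corner: $1.91.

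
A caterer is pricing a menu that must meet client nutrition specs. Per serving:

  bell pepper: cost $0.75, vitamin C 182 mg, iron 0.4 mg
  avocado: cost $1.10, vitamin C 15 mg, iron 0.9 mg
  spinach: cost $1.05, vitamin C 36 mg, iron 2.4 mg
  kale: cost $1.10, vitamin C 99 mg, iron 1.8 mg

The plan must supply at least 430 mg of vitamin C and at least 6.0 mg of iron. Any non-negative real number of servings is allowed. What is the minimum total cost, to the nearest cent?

bell pepper only: max(430/182, 6.0/0.4) = 15 servings → $11.25.
avocado only: max(430/15, 6.0/0.9) = 28.67 servings → $31.53.
spinach only: max(430/36, 6.0/2.4) = 11.94 servings → $12.54.
kale only: max(430/99, 6.0/1.8) = 4.343 servings → $4.78.
bell pepper + avocado with both tight: 1.882 servings and 5.83 servings → $7.82.
bell pepper + spinach with both tight: 1.932 servings and 2.178 servings → $3.74.
bell pepper + kale with both tight: 0.625 servings and 3.194 servings → $3.98.
avocado + spinach: intersection lies outside the first quadrant.
avocado + kale: intersection lies outside the first quadrant.
spinach + kale with both targets exact would need a negative amount; discard.
So the least-cost plan costs $3.74.

$3.74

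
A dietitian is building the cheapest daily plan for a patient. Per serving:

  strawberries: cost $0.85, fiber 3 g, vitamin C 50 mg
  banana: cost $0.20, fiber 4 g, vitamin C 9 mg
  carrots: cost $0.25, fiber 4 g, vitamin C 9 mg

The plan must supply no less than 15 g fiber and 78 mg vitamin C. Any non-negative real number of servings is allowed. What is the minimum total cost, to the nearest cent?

$1.47

For a min-cost LP with two ≥-constraints, a basic feasible solution has at most two positive variables.
strawberries only: max(15/3, 78/50) = 5 servings → $4.25.
banana only: max(15/4, 78/9) = 8.667 servings → $1.73.
carrots only: max(15/4, 78/9) = 8.667 servings → $2.17.
strawberries + banana with both tight: 1.023 servings and 2.983 servings → $1.47.
strawberries + carrots with both tight: 1.023 servings and 2.983 servings → $1.62.
banana + carrots (both tight): parallel constraints — no distinct corner.
So the least-cost plan costs $1.47.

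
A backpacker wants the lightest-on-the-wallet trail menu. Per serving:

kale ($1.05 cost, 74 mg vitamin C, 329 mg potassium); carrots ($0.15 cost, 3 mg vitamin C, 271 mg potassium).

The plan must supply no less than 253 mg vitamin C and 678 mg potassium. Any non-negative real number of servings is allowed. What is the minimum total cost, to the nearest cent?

Check every corner: each single food scaled to meet both minima, and each pair solved so both constraints bind.
kale only: max(253/74, 678/329) = 3.419 servings → $3.59.
carrots only: max(253/3, 678/271) = 84.33 servings → $12.65.
kale + carrots: intersection lies outside the first quadrant.
Cheapest feasible corner: $3.59.

$3.59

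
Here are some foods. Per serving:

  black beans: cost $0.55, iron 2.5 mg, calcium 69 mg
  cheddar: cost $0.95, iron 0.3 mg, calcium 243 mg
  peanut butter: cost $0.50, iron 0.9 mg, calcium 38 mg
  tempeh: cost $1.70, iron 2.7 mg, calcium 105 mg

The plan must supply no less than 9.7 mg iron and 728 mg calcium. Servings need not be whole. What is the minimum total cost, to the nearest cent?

Two binding constraints pin down two serving amounts, so the optimal mix uses at most two foods. The candidates are each food alone (scaled to the tighter of iron/calcium) and each pair with both constraints tight.
black beans only: max(9.7/2.5, 728/69) = 10.55 servings → $5.80.
cheddar only: max(9.7/0.3, 728/243) = 32.33 servings → $30.72.
peanut butter only: max(9.7/0.9, 728/38) = 19.16 servings → $9.58.
tempeh only: max(9.7/2.7, 728/105) = 6.933 servings → $11.79.
black beans + cheddar with both tight: 3.645 servings and 1.961 servings → $3.87.
black beans + peanut butter: intersection lies outside the first quadrant.
black beans + tempeh: the both-tight solution has a negative serving — not a feasible corner.
cheddar + peanut butter with both tight: 1.383 servings and 10.32 servings → $6.47.
cheddar + tempeh with both tight: 1.516 servings and 3.424 servings → $7.26.
peanut butter + tempeh with both targets exact would need a negative amount; discard.
The minimum over all feasible corners is $3.87.

$3.87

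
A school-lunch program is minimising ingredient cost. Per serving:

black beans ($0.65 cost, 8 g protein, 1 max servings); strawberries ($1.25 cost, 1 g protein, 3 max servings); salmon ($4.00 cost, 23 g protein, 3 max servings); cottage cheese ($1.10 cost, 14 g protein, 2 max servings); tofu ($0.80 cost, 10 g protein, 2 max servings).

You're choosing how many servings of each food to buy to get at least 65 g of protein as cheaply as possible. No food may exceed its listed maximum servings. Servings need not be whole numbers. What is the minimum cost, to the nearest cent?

Cost per g of protein: cottage cheese $0.0786, tofu $0.0800, black beans $0.0813, salmon $0.1739, strawberries $1.2500.
Take 2 servings of cottage cheese: +28.0 g protein for $2.20 (total $2.20, still need 37.0 g).
Take 2 servings of tofu: +20.0 g protein for $1.60 (total $3.80, still need 17.0 g).
Take 1 serving of black beans: +8.0 g protein for $0.65 (total $4.45, still need 9.0 g).
Take 0.3913 servings of salmon: +9.0 g protein for $1.57 (total $6.02, still need 0.0 g).
Greedy by cheapest-per-g is optimal for a single linear constraint, so the minimum cost is $6.02.

$6.02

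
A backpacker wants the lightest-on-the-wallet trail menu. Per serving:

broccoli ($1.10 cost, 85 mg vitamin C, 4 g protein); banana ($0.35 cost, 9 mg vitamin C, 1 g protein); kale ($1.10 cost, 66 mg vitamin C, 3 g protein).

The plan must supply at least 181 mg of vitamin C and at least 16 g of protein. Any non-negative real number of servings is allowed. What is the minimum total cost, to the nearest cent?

A basic optimal solution has at most two foods positive. Try each food alone and each pair with both targets met exactly.
broccoli only: max(181/85, 16/4) = 4 servings → $4.40.
banana only: max(181/9, 16/1) = 20.11 servings → $7.04.
kale only: max(181/66, 16/3) = 5.333 servings → $5.87.
broccoli + banana with both tight: 0.7551 servings and 12.98 servings → $5.37.
broccoli + kale: intersection lies outside the first quadrant.
banana + kale with both tight: 13.15 servings and 0.9487 servings → $5.65.
Cheapest feasible corner: $4.40.

$4.40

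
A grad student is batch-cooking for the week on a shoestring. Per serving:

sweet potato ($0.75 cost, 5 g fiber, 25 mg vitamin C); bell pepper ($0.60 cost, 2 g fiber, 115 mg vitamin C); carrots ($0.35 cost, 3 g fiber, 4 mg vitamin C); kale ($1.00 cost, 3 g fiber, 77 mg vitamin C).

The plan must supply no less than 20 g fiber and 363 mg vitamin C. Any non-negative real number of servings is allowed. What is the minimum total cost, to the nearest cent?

$3.43

Check every corner: each single food scaled to meet both minima, and each pair solved so both constraints bind.
sweet potato only: max(20/5, 363/25) = 14.52 servings → $10.89.
bell pepper only: max(20/2, 363/115) = 10 servings → $6.00.
carrots only: max(20/3, 363/4) = 90.75 servings → $31.76.
kale only: max(20/3, 363/77) = 6.667 servings → $6.67.
sweet potato + bell pepper with both tight: 2.998 servings and 2.505 servings → $3.75.
sweet potato + carrots with both targets exact would need a negative amount; discard.
sweet potato + kale with both tight: 1.455 servings and 4.242 servings → $5.33.
bell pepper + carrots with both tight: 2.994 servings and 4.671 servings → $3.43.
bell pepper + kale with both targets exact would need a negative amount; discard.
carrots + kale with both tight: 2.059 servings and 4.607 servings → $5.33.
Cheapest feasible corner: $3.43.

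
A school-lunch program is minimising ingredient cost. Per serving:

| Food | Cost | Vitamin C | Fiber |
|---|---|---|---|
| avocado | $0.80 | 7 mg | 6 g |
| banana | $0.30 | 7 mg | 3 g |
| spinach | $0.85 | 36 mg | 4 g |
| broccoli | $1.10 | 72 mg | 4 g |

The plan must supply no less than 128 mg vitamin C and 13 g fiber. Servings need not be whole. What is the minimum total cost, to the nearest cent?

$2.39

avocado only: max(128/7, 13/6) = 18.29 servings → $14.63.
banana only: max(128/7, 13/3) = 18.29 servings → $5.49.
spinach only: max(128/36, 13/4) = 3.556 servings → $3.02.
broccoli only: max(128/72, 13/4) = 3.25 servings → $3.58.
avocado + banana with both targets exact would need a negative amount; discard.
avocado + spinach with both targets exact would need a negative amount; discard.
avocado + broccoli with both tight: 1.05 servings and 1.676 servings → $2.68.
banana + spinach: the both-tight solution has a negative serving — not a feasible corner.
banana + broccoli with both tight: 2.255 servings and 1.559 servings → $2.39.
spinach + broccoli with both tight: 2.944 servings and 0.3056 servings → $2.84.
So the least-cost plan costs $2.39.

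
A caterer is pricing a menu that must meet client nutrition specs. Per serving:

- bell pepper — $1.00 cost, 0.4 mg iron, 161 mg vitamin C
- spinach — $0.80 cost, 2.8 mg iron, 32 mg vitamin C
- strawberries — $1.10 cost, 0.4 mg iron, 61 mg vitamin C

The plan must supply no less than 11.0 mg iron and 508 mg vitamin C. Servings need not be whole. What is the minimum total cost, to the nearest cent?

$5.31

An LP optimum is at a vertex; with two nutrient constraints at most two foods are used. Check each candidate.
bell pepper only: max(11.0/0.4, 508/161) = 27.5 servings → $27.50.
spinach only: max(11.0/2.8, 508/32) = 15.88 servings → $12.70.
strawberries only: max(11.0/0.4, 508/61) = 27.5 servings → $30.25.
bell pepper + spinach with both tight: 2.444 servings and 3.579 servings → $5.31.
bell pepper + strawberries: intersection lies outside the first quadrant.
spinach + strawberries with both tight: 2.961 servings and 6.775 servings → $9.82.
The minimum over all feasible corners is $5.31.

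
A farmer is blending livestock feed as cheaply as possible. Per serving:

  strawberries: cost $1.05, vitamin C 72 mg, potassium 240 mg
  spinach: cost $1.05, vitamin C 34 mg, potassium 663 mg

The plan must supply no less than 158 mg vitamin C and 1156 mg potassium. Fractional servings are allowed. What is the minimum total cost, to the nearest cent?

$2.94

At the optimum either one food covers both requirements or two foods hit both targets exactly; no other combination can be cheaper.
strawberries only: max(158/72, 1156/240) = 4.817 servings → $5.06.
spinach only: max(158/34, 1156/663) = 4.647 servings → $4.88.
strawberries + spinach with both tight: 1.654 servings and 1.145 servings → $2.94.
Cheapest feasible corner: $2.94.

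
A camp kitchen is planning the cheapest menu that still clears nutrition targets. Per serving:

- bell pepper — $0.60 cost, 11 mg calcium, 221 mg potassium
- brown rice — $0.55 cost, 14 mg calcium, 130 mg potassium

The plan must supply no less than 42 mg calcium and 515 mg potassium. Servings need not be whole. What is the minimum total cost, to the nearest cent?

Compare the cost at each extreme point of the feasible region.
bell pepper only: max(42/11, 515/221) = 3.818 servings → $2.29.
brown rice only: max(42/14, 515/130) = 3.962 servings → $2.18.
bell pepper + brown rice with both tight: 1.052 servings and 2.174 servings → $1.83.
The minimum over all feasible corners is $1.83.

$1.83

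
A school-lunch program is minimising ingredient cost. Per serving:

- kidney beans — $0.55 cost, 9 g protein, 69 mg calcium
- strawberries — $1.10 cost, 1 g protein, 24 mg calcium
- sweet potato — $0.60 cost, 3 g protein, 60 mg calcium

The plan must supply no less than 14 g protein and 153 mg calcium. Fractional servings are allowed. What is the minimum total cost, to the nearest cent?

$1.22

With two linear requirements the optimum uses one or two foods; enumerate the corners.
kidney beans only: max(14/9, 153/69) = 2.217 servings → $1.22.
strawberries only: max(14/1, 153/24) = 14 servings → $15.40.
sweet potato only: max(14/3, 153/60) = 4.667 servings → $2.80.
kidney beans + strawberries with both tight: 1.245 servings and 2.796 servings → $3.76.
kidney beans + sweet potato with both tight: 1.144 servings and 1.234 servings → $1.37.
strawberries + sweet potato: intersection lies outside the first quadrant.
Cheapest feasible corner: $1.22.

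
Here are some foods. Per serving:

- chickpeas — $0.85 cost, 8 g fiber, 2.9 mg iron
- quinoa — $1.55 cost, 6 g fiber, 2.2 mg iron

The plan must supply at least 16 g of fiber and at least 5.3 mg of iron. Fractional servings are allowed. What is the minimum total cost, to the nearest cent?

Compare the cost at each extreme point of the feasible region.
chickpeas only: max(16/8, 5.3/2.9) = 2 servings → $1.70.
quinoa only: max(16/6, 5.3/2.2) = 2.667 servings → $4.13.
chickpeas + quinoa: the both-tight solution has a negative serving — not a feasible corner.
The minimum over all feasible corners is $1.70.

$1.70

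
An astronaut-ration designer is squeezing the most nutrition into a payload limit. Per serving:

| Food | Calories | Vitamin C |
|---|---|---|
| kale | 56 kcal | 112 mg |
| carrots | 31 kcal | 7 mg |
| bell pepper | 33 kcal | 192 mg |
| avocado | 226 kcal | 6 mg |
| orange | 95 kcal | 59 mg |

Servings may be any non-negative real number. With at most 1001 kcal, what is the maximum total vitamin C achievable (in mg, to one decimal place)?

5824.0 mg

Vitamin C per kcal: bell pepper 5.818, kale 2, orange 0.6211, carrots 0.2258, avocado 0.02655.
With no serving limits, spend the whole calories allowance on bell pepper: 1001 kcal / 33 kcal × 192 mg = 5824.0 mg.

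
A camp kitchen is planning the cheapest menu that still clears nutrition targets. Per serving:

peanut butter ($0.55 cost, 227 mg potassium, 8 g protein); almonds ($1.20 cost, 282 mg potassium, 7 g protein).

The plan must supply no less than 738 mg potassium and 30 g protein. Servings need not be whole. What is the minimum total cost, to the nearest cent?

The cheapest plan sits at a corner of the feasible region — with two constraints it uses at most two foods.
peanut butter only: max(738/227, 30/8) = 3.75 servings → $2.06.
almonds only: max(738/282, 30/7) = 4.286 servings → $5.14.
peanut butter + almonds: intersection lies outside the first quadrant.
The minimum over all feasible corners is $2.06.

$2.06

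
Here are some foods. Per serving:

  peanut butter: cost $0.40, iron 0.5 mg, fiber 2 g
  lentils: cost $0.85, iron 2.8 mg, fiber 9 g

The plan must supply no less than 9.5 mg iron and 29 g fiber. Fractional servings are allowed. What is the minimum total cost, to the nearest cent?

$2.88

For a min-cost LP with two ≥-constraints, a basic feasible solution has at most two positive variables.
peanut butter only: max(9.5/0.5, 29/2) = 19 servings → $7.60.
lentils only: max(9.5/2.8, 29/9) = 3.393 servings → $2.88.
peanut butter + lentils: intersection lies outside the first quadrant.
The minimum over all feasible corners is $2.88.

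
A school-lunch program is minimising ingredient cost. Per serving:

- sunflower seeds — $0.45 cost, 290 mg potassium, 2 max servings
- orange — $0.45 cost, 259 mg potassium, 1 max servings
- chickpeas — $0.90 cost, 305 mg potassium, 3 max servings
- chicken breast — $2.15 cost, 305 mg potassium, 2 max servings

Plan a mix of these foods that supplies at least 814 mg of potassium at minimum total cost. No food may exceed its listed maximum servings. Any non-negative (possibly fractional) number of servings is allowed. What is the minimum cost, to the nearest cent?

$1.31

Cost per mg of potassium: sunflower seeds $0.0016, orange $0.0017, chickpeas $0.0030, chicken breast $0.0070.
Take 2 servings of sunflower seeds: +580.0 mg potassium for $0.90 (total $0.90, still need 234.0 mg).
Take 0.9035 servings of orange: +234.0 mg potassium for $0.41 (total $1.31, still need 0.0 mg).
Filling from the cheapest source first is optimal under one linear minimum: $1.31.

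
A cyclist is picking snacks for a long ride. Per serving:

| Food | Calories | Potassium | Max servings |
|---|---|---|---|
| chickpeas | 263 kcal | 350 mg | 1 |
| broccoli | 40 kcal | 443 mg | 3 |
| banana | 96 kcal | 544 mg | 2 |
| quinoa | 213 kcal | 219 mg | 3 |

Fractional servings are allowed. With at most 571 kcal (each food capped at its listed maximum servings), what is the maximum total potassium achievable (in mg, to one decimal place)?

2761.7 mg

Potassium per kcal: broccoli 11.07, banana 5.667, chickpeas 1.331, quinoa 1.028.
Take 3 servings of broccoli: uses 120 kcal, +1329.0 mg potassium (running total 1329.0 mg).
Take 2 servings of banana: uses 192 kcal, +1088.0 mg potassium (running total 2417.0 mg).
Take 0.9848 servings of chickpeas: uses 259 kcal, +344.7 mg potassium (running total 2761.7 mg).
Filling greedily by potassium-per-kcal is optimal for one linear limit, giving 2761.7 mg.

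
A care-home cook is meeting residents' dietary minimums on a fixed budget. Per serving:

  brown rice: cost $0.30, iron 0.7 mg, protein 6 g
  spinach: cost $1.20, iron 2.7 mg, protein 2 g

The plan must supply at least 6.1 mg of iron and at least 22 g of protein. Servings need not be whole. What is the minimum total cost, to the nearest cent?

$2.61

Two binding constraints pin down two serving amounts, so the optimal mix uses at most two foods. The candidates are each food alone (scaled to the tighter of iron/protein) and each pair with both constraints tight.
brown rice only: max(6.1/0.7, 22/6) = 8.714 servings → $2.61.
spinach only: max(6.1/2.7, 22/2) = 11 servings → $13.20.
brown rice + spinach with both tight: 3.189 servings and 1.432 servings → $2.68.
So the least-cost plan costs $2.61.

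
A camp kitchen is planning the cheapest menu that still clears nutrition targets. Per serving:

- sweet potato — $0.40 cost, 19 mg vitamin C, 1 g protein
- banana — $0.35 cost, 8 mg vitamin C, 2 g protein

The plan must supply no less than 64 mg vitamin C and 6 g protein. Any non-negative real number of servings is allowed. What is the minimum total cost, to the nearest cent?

$1.65

Check every corner: each single food scaled to meet both minima, and each pair solved so both constraints bind.
sweet potato only: max(64/19, 6/1) = 6 servings → $2.40.
banana only: max(64/8, 6/2) = 8 servings → $2.80.
sweet potato + banana with both tight: 2.667 servings and 1.667 servings → $1.65.
So the least-cost plan costs $1.65.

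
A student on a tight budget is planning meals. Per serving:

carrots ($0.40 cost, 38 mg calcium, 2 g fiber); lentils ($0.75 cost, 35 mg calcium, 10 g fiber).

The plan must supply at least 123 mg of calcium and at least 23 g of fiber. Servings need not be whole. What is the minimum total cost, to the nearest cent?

$2.07

Check every corner: each single food scaled to meet both minima, and each pair solved so both constraints bind.
carrots only: max(123/38, 23/2) = 11.5 servings → $4.60.
lentils only: max(123/35, 23/10) = 3.514 servings → $2.64.
carrots + lentils with both tight: 1.371 servings and 2.026 servings → $2.07.
Cheapest feasible corner: $2.07.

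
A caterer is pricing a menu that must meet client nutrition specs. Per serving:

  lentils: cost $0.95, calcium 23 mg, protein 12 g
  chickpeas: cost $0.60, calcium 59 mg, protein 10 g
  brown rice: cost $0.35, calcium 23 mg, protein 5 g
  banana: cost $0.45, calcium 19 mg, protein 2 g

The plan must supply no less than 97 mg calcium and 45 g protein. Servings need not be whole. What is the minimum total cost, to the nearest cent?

The cheapest plan sits at a corner of the feasible region — with two constraints it uses at most two foods.
lentils only: max(97/23, 45/12) = 4.217 servings → $4.01.
chickpeas only: max(97/59, 45/10) = 4.5 servings → $2.70.
brown rice only: max(97/23, 45/5) = 9 servings → $3.15.
banana only: max(97/19, 45/2) = 22.5 servings → $10.12.
lentils + chickpeas with both tight: 3.525 servings and 0.2699 servings → $3.51.
lentils + brown rice with both tight: 3.416 servings and 0.8012 servings → $3.53.
lentils + banana with both tight: 3.632 servings and 0.7088 servings → $3.77.
chickpeas + brown rice with both targets exact would need a negative amount; discard.
chickpeas + banana: the both-tight solution has a negative serving — not a feasible corner.
brown rice + banana: intersection lies outside the first quadrant.
The minimum over all feasible corners is $2.70.

$2.70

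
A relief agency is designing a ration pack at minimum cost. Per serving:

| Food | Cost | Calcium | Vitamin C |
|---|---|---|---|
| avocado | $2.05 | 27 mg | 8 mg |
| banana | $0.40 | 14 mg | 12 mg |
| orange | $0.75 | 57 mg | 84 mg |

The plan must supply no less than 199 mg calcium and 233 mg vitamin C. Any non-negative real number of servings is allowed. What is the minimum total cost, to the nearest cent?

$2.62

Two binding constraints pin down two serving amounts, so the optimal mix uses at most two foods. The candidates are each food alone (scaled to the tighter of calcium/vitamin C) and each pair with both constraints tight.
avocado only: max(199/27, 233/8) = 29.12 servings → $59.71.
banana only: max(199/14, 233/12) = 19.42 servings → $7.77.
orange only: max(199/57, 233/84) = 3.491 servings → $2.62.
avocado + banana: the both-tight solution has a negative serving — not a feasible corner.
avocado + orange with both tight: 1.896 servings and 2.593 servings → $5.83.
banana + orange with both tight: 6.982 servings and 1.776 servings → $4.12.
The minimum over all feasible corners is $2.62.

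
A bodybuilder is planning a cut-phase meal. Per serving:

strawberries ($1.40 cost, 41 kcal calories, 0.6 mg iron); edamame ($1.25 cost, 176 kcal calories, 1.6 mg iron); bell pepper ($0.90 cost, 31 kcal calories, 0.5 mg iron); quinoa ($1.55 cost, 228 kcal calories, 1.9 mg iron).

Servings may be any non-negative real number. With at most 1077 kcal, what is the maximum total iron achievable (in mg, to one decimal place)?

Iron per kcal: bell pepper 0.01613, strawberries 0.01463, edamame 0.009091, quinoa 0.008333.
With no serving limits, spend the whole calories allowance on bell pepper: 1077 kcal / 31 kcal × 0.5 mg = 17.4 mg.

17.4 mg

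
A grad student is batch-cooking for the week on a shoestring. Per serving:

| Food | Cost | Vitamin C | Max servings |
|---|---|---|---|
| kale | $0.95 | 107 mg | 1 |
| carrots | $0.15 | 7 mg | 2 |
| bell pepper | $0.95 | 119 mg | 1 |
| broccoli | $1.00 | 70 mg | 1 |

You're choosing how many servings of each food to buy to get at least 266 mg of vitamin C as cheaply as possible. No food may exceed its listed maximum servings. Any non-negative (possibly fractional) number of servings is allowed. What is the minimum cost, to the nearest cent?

Cost per mg of vitamin C: bell pepper $0.0080, kale $0.0089, broccoli $0.0143, carrots $0.0214.
Take 1 serving of bell pepper: +119.0 mg vitamin C for $0.95 (total $0.95, still need 147.0 mg).
Take 1 serving of kale: +107.0 mg vitamin C for $0.95 (total $1.90, still need 40.0 mg).
Take 0.5714 servings of broccoli: +40.0 mg vitamin C for $0.57 (total $2.47, still need 0.0 mg).
Greedy by cheapest-per-mg is optimal for a single linear constraint, so the minimum cost is $2.47.

$2.47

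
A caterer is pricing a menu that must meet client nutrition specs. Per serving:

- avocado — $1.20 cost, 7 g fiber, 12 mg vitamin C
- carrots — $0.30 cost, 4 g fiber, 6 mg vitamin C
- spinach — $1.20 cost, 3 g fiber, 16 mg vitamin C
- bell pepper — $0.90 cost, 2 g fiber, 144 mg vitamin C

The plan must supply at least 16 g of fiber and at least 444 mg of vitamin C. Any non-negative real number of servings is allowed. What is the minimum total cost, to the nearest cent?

Compare the cost at each extreme point of the feasible region.
avocado only: max(16/7, 444/12) = 37 servings → $44.40.
carrots only: max(16/4, 444/6) = 74 servings → $22.20.
spinach only: max(16/3, 444/16) = 27.75 servings → $33.30.
bell pepper only: max(16/2, 444/144) = 8 servings → $7.20.
avocado + carrots: intersection lies outside the first quadrant.
avocado + spinach: intersection lies outside the first quadrant.
avocado + bell pepper with both tight: 1.439 servings and 2.963 servings → $4.39.
carrots + spinach: intersection lies outside the first quadrant.
carrots + bell pepper with both tight: 2.511 servings and 2.979 servings → $3.43.
spinach + bell pepper with both tight: 3.54 servings and 2.69 servings → $6.67.
Cheapest feasible corner: $3.43.

$3.43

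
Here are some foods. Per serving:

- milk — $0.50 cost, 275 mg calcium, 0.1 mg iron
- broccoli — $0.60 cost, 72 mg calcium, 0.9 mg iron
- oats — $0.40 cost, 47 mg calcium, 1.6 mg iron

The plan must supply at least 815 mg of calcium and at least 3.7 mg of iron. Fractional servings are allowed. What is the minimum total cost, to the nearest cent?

Minimising a linear cost over {calcium ≥ 815, iron ≥ 3.7, servings ≥ 0} — the optimum is at a vertex, using one or two foods.
milk only: max(815/275, 3.7/0.1) = 37 servings → $18.50.
broccoli only: max(815/72, 3.7/0.9) = 11.32 servings → $6.79.
oats only: max(815/47, 3.7/1.6) = 17.34 servings → $6.94.
milk + broccoli with both tight: 1.944 servings and 3.895 servings → $3.31.
milk + oats with both tight: 2.596 servings and 2.15 servings → $2.16.
broccoli + oats: the both-tight solution has a negative serving — not a feasible corner.
The minimum over all feasible corners is $2.16.

$2.16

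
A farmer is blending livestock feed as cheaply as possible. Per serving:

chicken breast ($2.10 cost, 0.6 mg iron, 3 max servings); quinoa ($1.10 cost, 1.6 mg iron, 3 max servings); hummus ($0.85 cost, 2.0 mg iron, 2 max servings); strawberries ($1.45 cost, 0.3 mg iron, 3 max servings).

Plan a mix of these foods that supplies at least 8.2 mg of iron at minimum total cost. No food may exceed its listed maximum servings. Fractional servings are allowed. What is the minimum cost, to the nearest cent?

Cost per mg of iron: hummus $0.4250, quinoa $0.6875, chicken breast $3.5000, strawberries $4.8333.
Take 2 servings of hummus: +4.0 mg iron for $1.70 (total $1.70, still need 4.2 mg).
Take 2.625 servings of quinoa: +4.2 mg iron for $2.89 (total $4.59, still need 0.0 mg).
Greedy by cheapest-per-mg is optimal for a single linear constraint, so the minimum cost is $4.59.

$4.59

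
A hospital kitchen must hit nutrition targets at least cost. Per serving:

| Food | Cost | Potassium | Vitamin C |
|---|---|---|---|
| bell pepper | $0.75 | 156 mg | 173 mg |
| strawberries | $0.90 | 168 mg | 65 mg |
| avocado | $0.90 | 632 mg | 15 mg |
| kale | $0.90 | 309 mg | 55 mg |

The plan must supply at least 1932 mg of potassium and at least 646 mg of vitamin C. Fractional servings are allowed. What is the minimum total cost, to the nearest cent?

For a min-cost LP with two ≥-constraints, a basic feasible solution has at most two positive variables.
bell pepper only: max(1932/156, 646/173) = 12.38 servings → $9.29.
strawberries only: max(1932/168, 646/65) = 11.5 servings → $10.35.
avocado only: max(1932/632, 646/15) = 43.07 servings → $38.76.
kale only: max(1932/309, 646/55) = 11.75 servings → $10.57.
bell pepper + strawberries: the both-tight solution has a negative serving — not a feasible corner.
bell pepper + avocado with both tight: 3.545 servings and 2.182 servings → $4.62.
bell pepper + kale with both tight: 2.08 servings and 5.202 servings → $6.24.
strawberries + avocado with both tight: 9.836 servings and 0.4422 servings → $9.25.
strawberries + kale with both tight: 8.608 servings and 1.572 servings → $9.16.
avocado + kale: the both-tight solution has a negative serving — not a feasible corner.
Cheapest feasible corner: $4.62.

$4.62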